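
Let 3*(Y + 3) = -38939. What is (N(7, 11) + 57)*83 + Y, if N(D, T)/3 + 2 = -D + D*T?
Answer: 26041/3 ≈ 8680.3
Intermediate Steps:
N(D, T) = -6 - 3*D + 3*D*T (N(D, T) = -6 + 3*(-D + D*T) = -6 + (-3*D + 3*D*T) = -6 - 3*D + 3*D*T)
Y = -38948/3 (Y = -3 + (⅓)*(-38939) = -3 - 38939/3 = -38948/3 ≈ -12983.)
(N(7, 11) + 57)*83 + Y = ((-6 - 3*7 + 3*7*11) + 57)*83 - 38948/3 = ((-6 - 21 + 231) + 57)*83 - 38948/3 = (204 + 57)*83 - 38948/3 = 261*83 - 38948/3 = 21663 - 38948/3 = 26041/3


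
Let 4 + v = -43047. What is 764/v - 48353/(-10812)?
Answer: 2073384635/465467412 ≈ 4.4544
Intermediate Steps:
v = -43051 (v = -4 - 43047 = -43051)
764/v - 48353/(-10812) = 764/(-43051) - 48353/(-10812) = 764*(-1/43051) - 48353*(-1/10812) = -764/43051 + 48353/10812 = 2073384635/465467412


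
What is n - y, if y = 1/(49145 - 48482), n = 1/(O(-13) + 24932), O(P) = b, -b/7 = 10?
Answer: -24199/16483506 ≈ -0.0014681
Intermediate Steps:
b = -70 (b = -7*10 = -70)
O(P) = -70
n = 1/24862 (n = 1/(-70 + 24932) = 1/24862 ≈ 4.0222e-5)
y = 1/663 ≈ 0.0015083
n - y = 1/24862 - 1*1/663 = 1/24862 - 1/663 = -24199/16483506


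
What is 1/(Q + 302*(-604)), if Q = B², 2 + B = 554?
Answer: 1/122296 ≈ 8.1769e-6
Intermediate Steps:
B = 552 (B = -2 + 554 = 552)
Q = 304704 (Q = 552² = 304704)
1/(Q + 302*(-604)) = 1/(304704 + 302*(-604)) = 1/(304704 - 182408) = 1/122296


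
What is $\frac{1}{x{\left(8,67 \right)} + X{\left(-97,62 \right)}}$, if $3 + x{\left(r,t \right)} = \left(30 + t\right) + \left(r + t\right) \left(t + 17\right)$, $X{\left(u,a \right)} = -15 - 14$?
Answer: $\frac{1}{6365} \approx 0.00015711$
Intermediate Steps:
$X{\left(u,a \right)} = -29$ ($X{\left(u,a \right)} = -15 - 14 = -29$)
$x{\left(r,t \right)} = 27 + t + \left(17 + t\right) \left(r + t\right)$ ($x{\left(r,t \right)} = -3 + \left(\left(30 + t\right) + \left(r + t\right) \left(t + 17\right)\right) = -3 + \left(\left(30 + t\right) + \left(r + t\right) \left(17 + t\right)\right) = -3 + \left(\left(30 + t\right) + \left(17 + t\right) \left(r + t\right)\right) = -3 + \left(30 + t + \left(17 + t\right) \left(r + t\right)\right) = 27 + t + \left(17 + t\right) \left(r + t\right)$)
$\frac{1}{x{\left(8,67 \right)} + X{\left(-97,62 \right)}} = \frac{1}{\left(27 + 67^{2} + 17 \cdot 8 + 18 \cdot 67 + 8 \cdot 67\right) - 29} = \frac{1}{\left(27 + 4489 + 136 + 1206 + 536\right) - 29} = \frac{1}{6394 - 29} = \frac{1}{6365}$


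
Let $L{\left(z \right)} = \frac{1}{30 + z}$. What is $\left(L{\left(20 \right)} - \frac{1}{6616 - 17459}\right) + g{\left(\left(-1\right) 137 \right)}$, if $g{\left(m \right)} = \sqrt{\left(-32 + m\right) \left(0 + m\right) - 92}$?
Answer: $\frac{10893}{542150} + \sqrt{23061} \approx 151.88$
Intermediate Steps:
$g{\left(m \right)} = \sqrt{-92 + m \left(-32 + m\right)}$ ($g{\left(m \right)} = \sqrt{\left(-32 + m\right) m - 92} = \sqrt{m \left(-32 + m\right) - 92} = \sqrt{-92 + m \left(-32 + m\right)}$)
$\left(L{\left(20 \right)} - \frac{1}{6616 - 17459}\right) + g{\left(\left(-1\right) 137 \right)} = \left(\frac{1}{30 + 20} - \frac{1}{6616 - 17459}\right) + \sqrt{-92 + \left(\left(-1\right) 137\right)^{2} - 32 \left(\left(-1\right) 137\right)} = \left(\frac{1}{50} - \frac{1}{-10843}\right) + \sqrt{-92 + \left(-137\right)^{2} - -4384} = \left(\frac{1}{50} - - \frac{1}{10843}\right) + \sqrt{-92 + 18769 + 4384} = \left(\frac{1}{50} + \frac{1}{10843}\right) + \sqrt{23061} = \frac{10893}{542150} + \sqrt{23061}$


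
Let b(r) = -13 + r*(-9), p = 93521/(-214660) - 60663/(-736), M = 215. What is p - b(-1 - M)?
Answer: -73031284609/39497440 ≈ -1849.0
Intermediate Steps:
p = 3238272031/39497440 (p = 93521*(-1/214660) - 60663*(-1/736) = -93521/214660 + 60663/736 = 3238272031/39497440 ≈ 81.987)
b(r) = -13 - 9*r
p - b(-1 - M) = 3238272031/39497440 - (-13 - 9*(-1 - 1*215)) = 3238272031/39497440 - (-13 - 9*(-1 - 215)) = 3238272031/39497440 - (-13 - 9*(-216)) = 3238272031/39497440 - (-13 + 1944) = 3238272031/39497440 - 1*1931 = 3238272031/39497440 - 1931 = -73031284609/39497440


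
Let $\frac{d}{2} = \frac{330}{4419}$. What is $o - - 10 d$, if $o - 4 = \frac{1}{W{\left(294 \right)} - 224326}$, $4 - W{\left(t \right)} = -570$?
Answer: $\frac{603533237}{109862232} \approx 5.4935$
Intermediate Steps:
$d = \frac{220}{1473}$ ($d = 2 \cdot \frac{330}{4419} = 2 \cdot 330 \cdot \frac{1}{4419} = 2 \cdot \frac{110}{1473} = \frac{220}{1473} \approx 0.14935$)
$W{\left(t \right)} = 574$ ($W{\left(t \right)} = 4 - -570 = 4 + 570 = 574$)
$o = \frac{895007}{223752}$ ($o = 4 + \frac{1}{574 - 224326} = 4 + \frac{1}{-223752} = 4 - \frac{1}{223752} = \frac{895007}{223752} \approx 4.0$)
$o - - 10 d = \frac{895007}{223752} - \left(-10\right) \frac{220}{1473} = \frac{895007}{223752} - - \frac{2200}{1473} = \frac{895007}{223752} + \frac{2200}{1473} = \frac{603533237}{109862232}$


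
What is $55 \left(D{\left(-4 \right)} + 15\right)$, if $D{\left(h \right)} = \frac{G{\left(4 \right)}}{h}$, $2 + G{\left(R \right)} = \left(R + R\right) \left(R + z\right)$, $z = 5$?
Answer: $- \frac{275}{2} \approx -137.5$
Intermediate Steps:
$G{\left(R \right)} = -2 + 2 R \left(5 + R\right)$ ($G{\left(R \right)} = -2 + \left(R + R\right) \left(R + 5\right) = -2 + 2 R \left(5 + R\right)$)
$D{\left(h \right)} = \frac{70}{h}$ ($D{\left(h \right)} = \frac{-2 + 2 \cdot 4^{2} + 10 \cdot 4}{h} = \frac{-2 + 2 \cdot 16 + 40}{h} = \frac{-2 + 32 + 40}{h} = \frac{70}{h}$)
$55 \left(D{\left(-4 \right)} + 15\right) = 55 \left(\frac{70}{-4} + 15\right) = 55 \left(70 \left(- \frac{1}{4}\right) + 15\right) = 55 \left(- \frac{35}{2} + 15\right) = 55 \left(- \frac{5}{2}\right) = - \frac{275}{2}$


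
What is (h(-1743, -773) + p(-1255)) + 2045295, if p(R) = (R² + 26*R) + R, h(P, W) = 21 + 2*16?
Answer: 3586488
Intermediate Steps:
h(P, W) = 53 (h(P, W) = 21 + 32 = 53)
p(R) = R² + 27*R
(h(-1743, -773) + p(-1255)) + 2045295 = (53 - 1255*(27 - 1255)) + 2045295 = (53 - 1255*(-1228)) + 2045295 = (53 + 1541140) + 2045295 = 1541193 + 2045295 = 3586488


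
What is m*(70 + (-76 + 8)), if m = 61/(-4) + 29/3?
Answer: -67/6 ≈ -11.167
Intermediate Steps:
m = -67/12 (m = 61*(-¼) + 29*(⅓) = -61/4 + 29/3 = -67/12 ≈ -5.5833)
m*(70 + (-76 + 8)) = -67*(70 + (-76 + 8))/12 = -67*(70 - 68)/12 = -67/12*2 = -67/6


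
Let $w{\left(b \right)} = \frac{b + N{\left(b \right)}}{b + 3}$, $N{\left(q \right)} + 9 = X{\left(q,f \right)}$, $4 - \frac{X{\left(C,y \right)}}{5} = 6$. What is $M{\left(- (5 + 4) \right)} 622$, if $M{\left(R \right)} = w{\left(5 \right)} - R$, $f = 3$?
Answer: $\frac{9019}{2} \approx 4509.5$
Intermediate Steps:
$X{\left(C,y \right)} = -10$ ($X{\left(C,y \right)} = 20 - 30 = -10$)
$N{\left(q \right)} = -19$ ($N{\left(q \right)} = -9 - 10 = -19$)
$w{\left(b \right)} = \frac{-19 + b}{3 + b}$ ($w{\left(b \right)} = \frac{b - 19}{b + 3} = \frac{-19 + b}{3 + b}$)
$M{\left(R \right)} = - \frac{7}{4} - R$ ($M{\left(R \right)} = \frac{-19 + 5}{3 + 5} - R = \frac{1}{8} \left(-14\right) - R = - \frac{7}{4} - R$)
$M{\left(- (5 + 4) \right)} 622 = \left(- \frac{7}{4} - - (5 + 4)\right) 622 = \left(- \frac{7}{4} - \left(-1\right) 9\right) 622 = \left(- \frac{7}{4} - -9\right) 622 = \left(- \frac{7}{4} + 9\right) 622 = \frac{29}{4} \cdot 622 = \frac{9019}{2}$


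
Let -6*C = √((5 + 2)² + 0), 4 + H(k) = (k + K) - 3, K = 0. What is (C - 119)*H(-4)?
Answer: 7931/6 ≈ 1321.8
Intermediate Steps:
H(k) = -7 + k (H(k) = -4 + ((k + 0) - 3) = -4 + (k - 3) = -4 + (-3 + k) = -7 + k)
C = -7/6 (C = -√((5 + 2)² + 0)/6 = -√(7² + 0)/6 = -√(49 + 0)/6 = -√49/6 = -⅙*7 = -7/6 ≈ -1.1667)
(C - 119)*H(-4) = (-7/6 - 119)*(-7 - 4) = -721/6*(-11) = 7931/6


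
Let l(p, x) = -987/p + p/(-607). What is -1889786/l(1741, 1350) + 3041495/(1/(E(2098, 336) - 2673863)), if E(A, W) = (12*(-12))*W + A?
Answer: -15016860009510047934/1815095 ≈ -8.2733e+12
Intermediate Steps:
E(A, W) = A - 144*W (E(A, W) = -144*W + A = A - 144*W)
l(p, x) = -987/p - p/607 (l(p, x) = -987/p + p*(-1/607) = -987/p - p/607)
-1889786/l(1741, 1350) + 3041495/(1/(E(2098, 336) - 2673863)) = -1889786/(-987/1741 - 1/607*1741) + 3041495/(1/((2098 - 144*336) - 2673863)) = -1889786/(-987*1/1741 - 1741/607) + 3041495/(1/((2098 - 48384) - 2673863)) = -1889786/(-987/1741 - 1741/607) + 3041495/(1/(-46286 - 2673863)) = -1889786/(-3630190/1056787) + 3041495/(1/(-2720149)) = -1889786*(-1056787/3630190) + 3041495/(-1/2720149) = 998550638791/1815095 + 3041495*(-2720149) = 998550638791/1815095 - 8273319582755 = -15016860009510047934/1815095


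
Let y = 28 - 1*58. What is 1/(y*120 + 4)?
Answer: -1/3596 ≈ -0.00027809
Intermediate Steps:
y = -30 (y = 28 - 58 = -30)
1/(y*120 + 4) = 1/(-30*120 + 4) = 1/(-3600 + 4) = 1/(-3596) = -1/3596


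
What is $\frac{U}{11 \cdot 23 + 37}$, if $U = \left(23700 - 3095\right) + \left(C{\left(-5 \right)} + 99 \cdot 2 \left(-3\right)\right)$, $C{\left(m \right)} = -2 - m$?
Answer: $\frac{10007}{145} \approx 69.014$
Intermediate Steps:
$U = 20014$ ($U = \left(23700 - 3095\right) + \left(\left(-2 - -5\right) + 99 \cdot 2 \left(-3\right)\right) = 20605 + \left(\left(-2 + 5\right) + 99 \left(-6\right)\right) = 20605 + \left(3 - 594\right) = 20605 - 591 = 20014$)
$\frac{U}{11 \cdot 23 + 37} = \frac{20014}{11 \cdot 23 + 37} = \frac{20014}{253 + 37} = \frac{20014}{290} = 20014 \cdot \frac{1}{290} = \frac{10007}{145}$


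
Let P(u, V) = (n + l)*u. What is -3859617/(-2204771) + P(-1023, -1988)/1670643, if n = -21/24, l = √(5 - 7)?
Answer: 17200041784993/9822360634008 - 341*I*√2/556881 ≈ 1.7511 - 0.00086598*I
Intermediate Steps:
l = I*√2 (l = √(-2) = I*√2 ≈ 1.4142*I)
n = -7/8 (n = -21*1/24 = -7/8 ≈ -0.87500)
P(u, V) = u*(-7/8 + I*√2) (P(u, V) = (-7/8 + I*√2)*u = u*(-7/8 + I*√2))
-3859617/(-2204771) + P(-1023, -1988)/1670643 = -3859617/(-2204771) + ((⅛)*(-1023)*(-7 + 8*I*√2))/1670643 = -3859617*(-1/2204771) + (7161/8 - 1023*I*√2)*(1/1670643) = 3859617/2204771 + (2387/4455048 - 341*I*√2/556881) = 17200041784993/9822360634008 - 341*I*√2/556881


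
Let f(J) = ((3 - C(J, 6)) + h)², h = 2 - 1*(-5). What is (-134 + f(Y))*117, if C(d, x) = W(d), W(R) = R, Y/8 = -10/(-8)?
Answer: -15678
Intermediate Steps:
Y = 10 (Y = 8*(-10/(-8)) = 8*(-10*(-⅛)) = 8*(5/4) = 10)
C(d, x) = d
h = 7 (h = 2 + 5 = 7)
f(J) = (10 - J)² (f(J) = ((3 - J) + 7)² = (10 - J)²)
(-134 + f(Y))*117 = (-134 + (10 - 1*10)²)*117 = (-134 + (10 - 10)²)*117 = (-134 + 0²)*117 = (-134 + 0)*117 = -134*117 = -15678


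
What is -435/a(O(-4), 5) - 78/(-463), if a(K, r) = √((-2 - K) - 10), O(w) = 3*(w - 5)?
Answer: 78/463 - 29*√15 ≈ -112.15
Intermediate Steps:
O(w) = -15 + 3*w (O(w) = 3*(-5 + w) = -15 + 3*w)
a(K, r) = √(-12 - K)
-435/a(O(-4), 5) - 78/(-463) = -435/√(-12 - (-15 + 3*(-4))) - 78/(-463) = -435/√(-12 - (-15 - 12)) - 78*(-1/463) = -435/√(-12 - 1*(-27)) + 78/463 = -435/√(-12 + 27) + 78/463 = -435*√15/15 + 78/463 = -29*√15 + 78/463 = 78/463 - 29*√15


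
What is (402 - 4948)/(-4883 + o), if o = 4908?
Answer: -4546/25 ≈ -181.84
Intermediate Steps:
(402 - 4948)/(-4883 + o) = (402 - 4948)/(-4883 + 4908) = -4546/25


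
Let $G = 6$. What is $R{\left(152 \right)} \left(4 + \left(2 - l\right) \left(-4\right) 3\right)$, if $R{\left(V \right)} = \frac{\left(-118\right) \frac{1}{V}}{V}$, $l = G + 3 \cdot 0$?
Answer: $- \frac{767}{2888} \approx -0.26558$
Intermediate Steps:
$l = 6$ ($l = 6 + 3 \cdot 0 = 6 + 0 = 6$)
$R{\left(V \right)} = - \frac{118}{V^{2}}$
$R{\left(152 \right)} \left(4 + \left(2 - l\right) \left(-4\right) 3\right) = - \frac{118}{23104} \left(4 + \left(2 - 6\right) \left(-4\right) 3\right) = \left(-118\right) \frac{1}{23104} \left(4 + \left(2 - 6\right) \left(-4\right) 3\right) = - \frac{59 \left(4 + \left(-4\right) \left(-4\right) 3\right)}{11552} = - \frac{59 \left(4 + 16 \cdot 3\right)}{11552} = - \frac{59 \left(4 + 48\right)}{11552} = \left(- \frac{59}{11552}\right) 52 = - \frac{767}{2888}$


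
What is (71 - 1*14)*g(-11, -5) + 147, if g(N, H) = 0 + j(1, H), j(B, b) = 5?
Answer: 432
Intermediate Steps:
g(N, H) = 5 (g(N, H) = 0 + 5 = 5)
(71 - 1*14)*g(-11, -5) + 147 = (71 - 1*14)*5 + 147 = (71 - 14)*5 + 147 = 57*5 + 147 = 285 + 147 = 432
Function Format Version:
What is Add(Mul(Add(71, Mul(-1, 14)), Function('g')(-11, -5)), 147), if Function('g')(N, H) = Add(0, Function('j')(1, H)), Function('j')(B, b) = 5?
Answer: 432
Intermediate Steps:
Function('g')(N, H) = 5 (Function('g')(N, H) = Add(0, 5) = 5)
Add(Mul(Add(71, Mul(-1, 14)), Function('g')(-11, -5)), 147) = Add(Mul(Add(71, Mul(-1, 14)), 5), 147) = Add(Mul(Add(71, -14), 5), 147) = Add(Mul(57, 5), 147) = Add(285, 147) = 432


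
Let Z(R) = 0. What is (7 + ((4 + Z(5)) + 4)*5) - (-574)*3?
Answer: 1769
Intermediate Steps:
(7 + ((4 + Z(5)) + 4)*5) - (-574)*3 = (7 + ((4 + 0) + 4)*5) - (-574)*3 = (7 + (4 + 4)*5) - 41*(-42) = (7 + 8*5) + 1722 = (7 + 40) + 1722 = 47 + 1722 = 1769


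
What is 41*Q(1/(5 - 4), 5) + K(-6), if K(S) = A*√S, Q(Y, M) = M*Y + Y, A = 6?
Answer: 246 + 6*I*√6 ≈ 246.0 + 14.697*I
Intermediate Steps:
Q(Y, M) = Y + M*Y
K(S) = 6*√S
41*Q(1/(5 - 4), 5) + K(-6) = 41*((1 + 5)/(5 - 4)) + 6*√(-6) = 41*(6/1) + 6*(I*√6) = 41*(1*6) + 6*I*√6 = 41*6 + 6*I*√6 = 246 + 6*I*√6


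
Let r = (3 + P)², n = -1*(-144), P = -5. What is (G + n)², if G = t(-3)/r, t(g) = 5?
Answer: 337561/16 ≈ 21098.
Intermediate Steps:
n = 144
r = 4 (r = (3 - 5)² = (-2)² = 4)
G = 5/4 ≈ 1.2500
(G + n)² = (5/4 + 144)² = (581/4)² = 337561/16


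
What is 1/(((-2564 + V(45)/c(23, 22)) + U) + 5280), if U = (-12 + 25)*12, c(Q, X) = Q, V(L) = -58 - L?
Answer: 23/65953 ≈ 0.00034873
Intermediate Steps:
U = 156 (U = 13*12 = 156)
1/(((-2564 + V(45)/c(23, 22)) + U) + 5280) = 1/(((-2564 + (-58 - 1*45)/23) + 156) + 5280) = 1/(((-2564 + (-58 - 45)*(1/23)) + 156) + 5280) = 1/(((-2564 - 103*1/23) + 156) + 5280) = 1/(((-2564 - 103/23) + 156) + 5280) = 1/((-59075/23 + 156) + 5280) = 1/(-55487/23 + 5280) = 1/(65953/23) = 23/65953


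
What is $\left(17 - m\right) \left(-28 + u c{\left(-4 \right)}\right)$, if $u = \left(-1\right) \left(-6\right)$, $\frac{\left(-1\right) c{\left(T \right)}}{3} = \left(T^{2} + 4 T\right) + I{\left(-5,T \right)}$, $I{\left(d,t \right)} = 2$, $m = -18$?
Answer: $-2240$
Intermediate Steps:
$c{\left(T \right)} = -6 - 12 T - 3 T^{2}$ ($c{\left(T \right)} = - 3 \left(\left(T^{2} + 4 T\right) + 2\right) = - 3 \left(2 + T^{2} + 4 T\right) = -6 - 12 T - 3 T^{2}$)
$u = 6$
$\left(17 - m\right) \left(-28 + u c{\left(-4 \right)}\right) = \left(17 - -18\right) \left(-28 + 6 \left(-6 - -48 - 3 \left(-4\right)^{2}\right)\right) = \left(17 + 18\right) \left(-28 + 6 \left(-6 + 48 - 48\right)\right) = 35 \left(-28 + 6 \left(-6 + 48 - 48\right)\right) = 35 \left(-28 + 6 \left(-6\right)\right) = 35 \left(-28 - 36\right) = 35 \left(-64\right) = -2240$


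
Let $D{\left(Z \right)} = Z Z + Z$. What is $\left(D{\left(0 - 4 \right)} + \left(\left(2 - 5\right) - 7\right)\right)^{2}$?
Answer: $4$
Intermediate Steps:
$D{\left(Z \right)} = Z + Z^{2}$ ($D{\left(Z \right)} = Z^{2} + Z = Z + Z^{2}$)
$\left(D{\left(0 - 4 \right)} + \left(\left(2 - 5\right) - 7\right)\right)^{2} = \left(\left(0 - 4\right) \left(1 + \left(0 - 4\right)\right) + \left(\left(2 - 5\right) - 7\right)\right)^{2} = \left(\left(0 - 4\right) \left(1 + \left(0 - 4\right)\right) - 10\right)^{2} = \left(- 4 \left(1 - 4\right) - 10\right)^{2} = \left(\left(-4\right) \left(-3\right) - 10\right)^{2} = \left(12 - 10\right)^{2} = 2^{2} = 4$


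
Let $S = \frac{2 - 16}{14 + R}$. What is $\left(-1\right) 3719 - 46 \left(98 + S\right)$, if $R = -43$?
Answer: $- \frac{239227}{29} \approx -8249.2$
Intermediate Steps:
$S = \frac{14}{29}$ ($S = \frac{2 - 16}{14 - 43} = - \frac{14}{-29} = \left(-14\right) \left(- \frac{1}{29}\right) = \frac{14}{29} \approx 0.48276$)
$\left(-1\right) 3719 - 46 \left(98 + S\right) = \left(-1\right) 3719 - 46 \left(98 + \frac{14}{29}\right) = -3719 - \frac{131376}{29} = - \frac{239227}{29}$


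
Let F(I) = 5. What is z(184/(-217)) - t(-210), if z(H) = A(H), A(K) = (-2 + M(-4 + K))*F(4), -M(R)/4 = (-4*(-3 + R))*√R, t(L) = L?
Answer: 200 - 272480*I*√57071/47089 ≈ 200.0 - 1382.4*I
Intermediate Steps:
M(R) = -4*√R*(12 - 4*R) (M(R) = -4*(-4*(-3 + R))*√R = -4*(12 - 4*R)*√R = -4*√R*(12 - 4*R))
A(K) = -10 + 80*√(-4 + K)*(-7 + K) (A(K) = (-2 + 16*√(-4 + K)*(-3 + (-4 + K)))*5 = (-2 + 16*√(-4 + K)*(-7 + K))*5 = -10 + 80*√(-4 + K)*(-7 + K))
z(H) = -10 + 80*√(-4 + H)*(-7 + H)
z(184/(-217)) - t(-210) = (-10 + 80*√(-4 + 184/(-217))*(-7 + 184/(-217))) - 1*(-210) = (-10 + 80*√(-4 + 184*(-1/217))*(-7 + 184*(-1/217))) + 210 = (-10 + 80*√(-4 - 184/217)*(-7 - 184/217)) + 210 = (-10 + 80*√(-1052/217)*(-1703/217)) + 210 = (-10 + 80*(2*I*√57071/217)*(-1703/217)) + 210 = (-10 - 272480*I*√57071/47089) + 210 = 200 - 272480*I*√57071/47089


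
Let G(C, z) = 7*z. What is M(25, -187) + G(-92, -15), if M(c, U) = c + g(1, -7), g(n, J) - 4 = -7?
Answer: -83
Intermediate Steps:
g(n, J) = -3 (g(n, J) = 4 - 7 = -3)
M(c, U) = -3 + c (M(c, U) = c - 3 = -3 + c)
M(25, -187) + G(-92, -15) = (-3 + 25) + 7*(-15) = 22 - 105 = -83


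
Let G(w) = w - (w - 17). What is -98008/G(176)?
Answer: -98008/17 ≈ -5765.2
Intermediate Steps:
G(w) = 17 (G(w) = w - (-17 + w) = w + (17 - w) = 17)
-98008/G(176) = -98008/17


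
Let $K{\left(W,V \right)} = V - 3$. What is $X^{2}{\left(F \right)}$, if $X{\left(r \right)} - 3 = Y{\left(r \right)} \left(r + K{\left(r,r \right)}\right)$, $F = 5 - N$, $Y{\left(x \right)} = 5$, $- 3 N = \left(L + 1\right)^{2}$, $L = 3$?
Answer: $\frac{75076}{9} \approx 8341.8$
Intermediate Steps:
$N = - \frac{16}{3}$ ($N = - \frac{\left(3 + 1\right)^{2}}{3} = - \frac{4^{2}}{3} = \left(- \frac{1}{3}\right) 16 = - \frac{16}{3} \approx -5.3333$)
$K{\left(W,V \right)} = -3 + V$
$F = \frac{31}{3}$ ($F = 5 - - \frac{16}{3} = 5 + \frac{16}{3} = \frac{31}{3} \approx 10.333$)
$X{\left(r \right)} = -12 + 10 r$ ($X{\left(r \right)} = 3 + 5 \left(r + \left(-3 + r\right)\right) = 3 + 5 \left(-3 + 2 r\right) = 3 + \left(-15 + 10 r\right) = -12 + 10 r$)
$X^{2}{\left(F \right)} = \left(-12 + 10 \cdot \frac{31}{3}\right)^{2} = \left(-12 + \frac{310}{3}\right)^{2} = \left(\frac{274}{3}\right)^{2} = \frac{75076}{9}$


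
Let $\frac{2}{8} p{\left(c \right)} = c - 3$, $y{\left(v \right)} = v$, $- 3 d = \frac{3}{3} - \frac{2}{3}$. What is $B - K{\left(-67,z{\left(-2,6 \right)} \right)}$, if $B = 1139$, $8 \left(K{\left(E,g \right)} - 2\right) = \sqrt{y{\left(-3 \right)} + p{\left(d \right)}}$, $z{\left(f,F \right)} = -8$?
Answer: $1137 - \frac{i \sqrt{139}}{24} \approx 1137.0 - 0.49124 i$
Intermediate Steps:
$d = - \frac{1}{9}$ ($d = - \frac{\frac{3}{3} - \frac{2}{3}}{3} = - \frac{3 \cdot \frac{1}{3} - \frac{2}{3}}{3} = - \frac{1 - \frac{2}{3}}{3} = \left(- \frac{1}{3}\right) \frac{1}{3} = - \frac{1}{9} \approx -0.11111$)
$p{\left(c \right)} = -12 + 4 c$ ($p{\left(c \right)} = 4 \left(c - 3\right) = 4 \left(-3 + c\right) = -12 + 4 c$)
$K{\left(E,g \right)} = 2 + \frac{i \sqrt{139}}{24}$ ($K{\left(E,g \right)} = 2 + \frac{\sqrt{-3 + \left(-12 + 4 \left(- \frac{1}{9}\right)\right)}}{8} = 2 + \frac{\sqrt{-3 - \frac{112}{9}}}{8} = 2 + \frac{\sqrt{- \frac{139}{9}}}{8} = 2 + \frac{\frac{1}{3} i \sqrt{139}}{8} = 2 + \frac{i \sqrt{139}}{24}$)
$B - K{\left(-67,z{\left(-2,6 \right)} \right)} = 1139 - \left(2 + \frac{i \sqrt{139}}{24}\right) = 1137 - \frac{i \sqrt{139}}{24}$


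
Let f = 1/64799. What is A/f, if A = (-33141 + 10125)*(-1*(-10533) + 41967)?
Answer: -78299223660000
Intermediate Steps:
f = 1/64799 ≈ 1.5432e-5
A = -1208340000 (A = -23016*(10533 + 41967) = -23016*52500 = -1208340000)
A/f = -1208340000/1/64799 = -1208340000*64799 = -78299223660000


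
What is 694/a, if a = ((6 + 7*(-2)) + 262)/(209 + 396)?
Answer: 209935/127 ≈ 1653.0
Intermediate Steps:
a = 254/605 (a = ((6 - 14) + 262)/605 = (-8 + 262)*(1/605) = 254*(1/605) = 254/605 ≈ 0.41983)
694/a = 694/(254/605) = 694*(605/254) = 209935/127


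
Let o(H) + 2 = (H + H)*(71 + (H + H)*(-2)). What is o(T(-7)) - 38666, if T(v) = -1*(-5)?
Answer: -38158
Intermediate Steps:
T(v) = 5
o(H) = -2 + 2*H*(71 - 4*H) (o(H) = -2 + (H + H)*(71 + (H + H)*(-2)) = -2 + (2*H)*(71 + (2*H)*(-2)) = -2 + (2*H)*(71 - 4*H) = -2 + 2*H*(71 - 4*H))
o(T(-7)) - 38666 = (-2 - 8*5² + 142*5) - 38666 = (-2 - 8*25 + 710) - 38666 = (-2 - 200 + 710) - 38666 = 508 - 38666 = -38158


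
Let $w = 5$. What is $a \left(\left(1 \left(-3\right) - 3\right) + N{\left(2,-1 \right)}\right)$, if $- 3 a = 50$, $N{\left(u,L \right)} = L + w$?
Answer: $\frac{100}{3} \approx 33.333$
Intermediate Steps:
$N{\left(u,L \right)} = 5 + L$ ($N{\left(u,L \right)} = L + 5 = 5 + L$)
$a = - \frac{50}{3}$ ($a = \left(- \frac{1}{3}\right) 50 = - \frac{50}{3} \approx -16.667$)
$a \left(\left(1 \left(-3\right) - 3\right) + N{\left(2,-1 \right)}\right) = - \frac{50 \left(\left(1 \left(-3\right) - 3\right) + \left(5 - 1\right)\right)}{3} = - \frac{50 \left(\left(-3 - 3\right) + 4\right)}{3} = - \frac{50 \left(-6 + 4\right)}{3} = \left(- \frac{50}{3}\right) \left(-2\right) = \frac{100}{3}$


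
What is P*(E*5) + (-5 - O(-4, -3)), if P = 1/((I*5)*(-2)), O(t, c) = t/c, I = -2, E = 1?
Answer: -73/12 ≈ -6.0833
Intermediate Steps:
P = 1/20 (P = 1/(-2*5*(-2)) = 1/(-10*(-2)) = 1/20 ≈ 0.050000)
P*(E*5) + (-5 - O(-4, -3)) = (1*5)/20 + (-5 - (-4)/(-3)) = (1/20)*5 + (-5 - (-4)*(-1)/3) = 1/4 + (-5 - 1*4/3) = 1/4 + (-5 - 4/3) = 1/4 - 19/3 = -73/12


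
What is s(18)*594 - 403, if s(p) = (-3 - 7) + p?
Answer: 4349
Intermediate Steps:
s(p) = -10 + p
s(18)*594 - 403 = (-10 + 18)*594 - 403 = 8*594 - 403 = 4752 - 403 = 4349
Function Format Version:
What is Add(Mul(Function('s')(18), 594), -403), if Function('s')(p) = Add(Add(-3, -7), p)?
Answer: 4349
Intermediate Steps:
Function('s')(p) = Add(-10, p)
Add(Mul(Function('s')(18), 594), -403) = Add(Mul(Add(-10, 18), 594), -403) = Add(Mul(8, 594), -403) = Add(4752, -403) = 4349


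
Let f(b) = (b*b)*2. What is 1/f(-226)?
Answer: 1/102152 ≈ 9.7893e-6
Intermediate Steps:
f(b) = 2*b**2 (f(b) = b**2*2 = 2*b**2)
1/f(-226) = 1/(2*(-226)**2) = 1/(2*51076) = 1/102152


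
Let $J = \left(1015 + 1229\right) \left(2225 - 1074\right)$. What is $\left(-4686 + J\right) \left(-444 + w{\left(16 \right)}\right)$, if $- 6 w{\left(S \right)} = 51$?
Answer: $-1166616495$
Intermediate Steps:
$w{\left(S \right)} = - \frac{17}{2}$ ($w{\left(S \right)} = \left(- \frac{1}{6}\right) 51 = - \frac{17}{2}$)
$J = 2582844$ ($J = 2244 \cdot 1151 = 2582844$)
$\left(-4686 + J\right) \left(-444 + w{\left(16 \right)}\right) = \left(-4686 + 2582844\right) \left(-444 - \frac{17}{2}\right) = 2578158 \left(- \frac{905}{2}\right) = -1166616495$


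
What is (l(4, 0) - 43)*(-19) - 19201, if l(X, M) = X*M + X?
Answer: -18460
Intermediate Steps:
l(X, M) = X + M*X (l(X, M) = M*X + X = X + M*X)
(l(4, 0) - 43)*(-19) - 19201 = (4*(1 + 0) - 43)*(-19) - 19201 = (4*1 - 43)*(-19) - 19201 = (4 - 43)*(-19) - 19201 = -39*(-19) - 19201 = 741 - 19201 = -18460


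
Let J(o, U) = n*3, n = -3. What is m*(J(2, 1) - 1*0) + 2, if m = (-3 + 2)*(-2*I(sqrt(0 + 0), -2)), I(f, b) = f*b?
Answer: 2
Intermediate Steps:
I(f, b) = b*f
J(o, U) = -9 (J(o, U) = -3*3 = -9)
m = 0 (m = (-3 + 2)*(-(-4)*sqrt(0 + 0)) = -(-2)*(-2*sqrt(0)) = -(-2)*(-2*0) = -(-2)*0 = -1*0 = 0)
m*(J(2, 1) - 1*0) + 2 = 0*(-9 - 1*0) + 2 = 0*(-9 + 0) + 2 = 0*(-9) + 2 = 0 + 2 = 2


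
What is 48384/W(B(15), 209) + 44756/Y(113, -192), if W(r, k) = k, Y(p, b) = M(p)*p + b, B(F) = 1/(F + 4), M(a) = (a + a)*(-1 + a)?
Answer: 34597672645/149438344 ≈ 231.52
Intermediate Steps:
M(a) = 2*a*(-1 + a) (M(a) = (2*a)*(-1 + a) = 2*a*(-1 + a))
B(F) = 1/(4 + F)
Y(p, b) = b + 2*p**2*(-1 + p) (Y(p, b) = (2*p*(-1 + p))*p + b = 2*p**2*(-1 + p) + b = b + 2*p**2*(-1 + p))
48384/W(B(15), 209) + 44756/Y(113, -192) = 48384/209 + 44756/(-192 + 2*113**2*(-1 + 113)) = 48384*(1/209) + 44756/(-192 + 2*12769*112) = 48384/209 + 44756/(-192 + 2860256) = 48384/209 + 44756/2860064 = 48384/209 + 44756*(1/2860064) = 48384/209 + 11189/715016 = 34597672645/149438344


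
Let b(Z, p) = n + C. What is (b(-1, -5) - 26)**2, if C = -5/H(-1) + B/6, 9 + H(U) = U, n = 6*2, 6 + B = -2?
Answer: 7921/36 ≈ 220.03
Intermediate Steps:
B = -8 (B = -6 - 2 = -8)
n = 12
H(U) = -9 + U
C = -5/6 (C = -5/(-9 - 1) - 8/6 = -5/(-10) - 8*1/6 = -5*(-1/10) - 4/3 = 1/2 - 4/3 = -5/6 ≈ -0.83333)
b(Z, p) = 67/6 (b(Z, p) = 12 - 5/6 = 67/6)
(b(-1, -5) - 26)**2 = (67/6 - 26)**2 = (-89/6)**2 = 7921/36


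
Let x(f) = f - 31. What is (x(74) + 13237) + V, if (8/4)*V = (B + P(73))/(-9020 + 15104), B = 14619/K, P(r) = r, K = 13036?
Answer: 2106501763687/158622048 ≈ 13280.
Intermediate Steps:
B = 14619/13036 ≈ 1.1214
x(f) = -31 + f
V = 966247/158622048 (V = ((14619/13036 + 73)/(-9020 + 15104))/2 = ((966247/13036)/6084)/2 = ((966247/13036)*(1/6084))/2 = (½)*(966247/79311024) = 966247/158622048 ≈ 0.0060915)
(x(74) + 13237) + V = ((-31 + 74) + 13237) + 966247/158622048 = (43 + 13237) + 966247/158622048 = 13280 + 966247/158622048 = 2106501763687/158622048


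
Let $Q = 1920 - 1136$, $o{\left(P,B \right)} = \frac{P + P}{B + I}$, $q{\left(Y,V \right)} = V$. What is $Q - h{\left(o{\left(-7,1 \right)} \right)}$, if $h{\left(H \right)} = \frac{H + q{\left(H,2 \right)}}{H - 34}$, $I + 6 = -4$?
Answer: $\frac{57240}{73} \approx 784.11$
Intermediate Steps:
$I = -10$ ($I = -6 - 4 = -10$)
$o{\left(P,B \right)} = \frac{2 P}{-10 + B}$ ($o{\left(P,B \right)} = \frac{P + P}{B - 10} = \frac{2 P}{-10 + B}$)
$Q = 784$
$h{\left(H \right)} = \frac{2 + H}{-34 + H}$ ($h{\left(H \right)} = \frac{H + 2}{H - 34} = \frac{2 + H}{-34 + H}$)
$Q - h{\left(o{\left(-7,1 \right)} \right)} = 784 - \frac{2 + 2 \left(-7\right) \frac{1}{-10 + 1}}{-34 + 2 \left(-7\right) \frac{1}{-10 + 1}} = 784 - \frac{2 + 2 \left(-7\right) \frac{1}{-9}}{-34 + 2 \left(-7\right) \frac{1}{-9}} = 784 - \frac{2 + 2 \left(-7\right) \left(- \frac{1}{9}\right)}{-34 + 2 \left(-7\right) \left(- \frac{1}{9}\right)} = 784 - \frac{2 + \frac{14}{9}}{-34 + \frac{14}{9}} = 784 - \frac{1}{- \frac{292}{9}} \cdot \frac{32}{9} = 784 - \left(- \frac{9}{292}\right) \frac{32}{9} = 784 - - \frac{8}{73} = 784 + \frac{8}{73} = \frac{57240}{73}$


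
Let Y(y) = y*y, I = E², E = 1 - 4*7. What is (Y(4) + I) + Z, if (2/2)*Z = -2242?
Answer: -1497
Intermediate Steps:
E = -27 (E = 1 - 28 = -27)
I = 729 (I = (-27)² = 729)
Z = -2242
Y(y) = y²
(Y(4) + I) + Z = (4² + 729) - 2242 = (16 + 729) - 2242 = 745 - 2242 = -1497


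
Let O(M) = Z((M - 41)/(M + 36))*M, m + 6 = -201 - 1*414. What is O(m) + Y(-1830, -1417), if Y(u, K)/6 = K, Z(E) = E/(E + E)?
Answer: -17625/2 ≈ -8812.5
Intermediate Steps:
Z(E) = ½ (Z(E) = E/((2*E)) = (1/(2*E))*E = ½)
Y(u, K) = 6*K
m = -621 (m = -6 + (-201 - 1*414) = -6 + (-201 - 414) = -6 - 615 = -621)
O(M) = M/2
O(m) + Y(-1830, -1417) = (½)*(-621) + 6*(-1417) = -621/2 - 8502 = -17625/2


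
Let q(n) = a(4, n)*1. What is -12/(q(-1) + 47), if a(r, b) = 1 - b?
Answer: -12/49 ≈ -0.24490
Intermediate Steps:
q(n) = 1 - n (q(n) = (1 - n)*1 = 1 - n)
-12/(q(-1) + 47) = -12/((1 - 1*(-1)) + 47) = -12/((1 + 1) + 47) = -12/(2 + 47) = -12/49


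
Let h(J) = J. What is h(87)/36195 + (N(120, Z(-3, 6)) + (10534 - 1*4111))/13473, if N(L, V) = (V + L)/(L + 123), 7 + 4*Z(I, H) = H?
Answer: 75709233199/158000296140 ≈ 0.47917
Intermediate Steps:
Z(I, H) = -7/4 + H/4
N(L, V) = (L + V)/(123 + L)
h(87)/36195 + (N(120, Z(-3, 6)) + (10534 - 1*4111))/13473 = 87/36195 + ((120 + (-7/4 + (¼)*6))/(123 + 120) + (10534 - 1*4111))/13473 = 87*(1/36195) + ((120 + (-7/4 + 3/2))/243 + (10534 - 4111))*(1/13473) = 29/12065 + ((120 - ¼)/243 + 6423)*(1/13473) = 29/12065 + ((1/243)*(479/4) + 6423)*(1/13473) = 29/12065 + (479/972 + 6423)*(1/13473) = 29/12065 + (6243635/972)*(1/13473) = 29/12065 + 6243635/13095756 = 75709233199/158000296140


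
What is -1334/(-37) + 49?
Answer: 3147/37 ≈ 85.054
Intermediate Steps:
-1334/(-37) + 49 = -1334*(-1)/37 + 49 = -29*(-46/37) + 49 = 1334/37 + 49 = 3147/37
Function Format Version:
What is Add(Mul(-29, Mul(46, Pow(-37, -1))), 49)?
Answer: Rational(3147, 37) ≈ 85.054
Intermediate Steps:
Add(Mul(-29, Mul(46, Pow(-37, -1))), 49) = Add(Mul(-29, Mul(46, Rational(-1, 37))), 49) = Add(Mul(-29, Rational(-46, 37)), 49) = Add(Rational(1334, 37), 49) = Rational(3147, 37)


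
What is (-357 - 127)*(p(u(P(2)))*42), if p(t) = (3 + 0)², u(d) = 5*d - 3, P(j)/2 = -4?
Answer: -182952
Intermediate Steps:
P(j) = -8 (P(j) = 2*(-4) = -8)
u(d) = -3 + 5*d
p(t) = 9 (p(t) = 3² = 9)
(-357 - 127)*(p(u(P(2)))*42) = (-357 - 127)*(9*42) = -484*378 = -182952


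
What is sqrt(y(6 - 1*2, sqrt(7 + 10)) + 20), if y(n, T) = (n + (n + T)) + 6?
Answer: sqrt(34 + sqrt(17)) ≈ 6.1744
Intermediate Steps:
y(n, T) = 6 + T + 2*n (y(n, T) = (n + (T + n)) + 6 = (T + 2*n) + 6 = 6 + T + 2*n)
sqrt(y(6 - 1*2, sqrt(7 + 10)) + 20) = sqrt((6 + sqrt(7 + 10) + 2*(6 - 1*2)) + 20) = sqrt((6 + sqrt(17) + 2*(6 - 2)) + 20) = sqrt((6 + sqrt(17) + 2*4) + 20) = sqrt((6 + sqrt(17) + 8) + 20) = sqrt((14 + sqrt(17)) + 20) = sqrt(34 + sqrt(17))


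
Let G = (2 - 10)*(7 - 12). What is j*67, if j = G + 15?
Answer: 3685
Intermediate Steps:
G = 40 (G = -8*(-5) = 40)
j = 55 (j = 40 + 15 = 55)
j*67 = 55*67 = 3685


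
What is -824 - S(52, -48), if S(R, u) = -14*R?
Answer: -96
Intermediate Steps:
-824 - S(52, -48) = -824 - (-14)*52 = -824 - 1*(-728) = -824 + 728 = -96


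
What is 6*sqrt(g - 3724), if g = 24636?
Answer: 24*sqrt(1307) ≈ 867.66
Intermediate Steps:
6*sqrt(g - 3724) = 6*sqrt(24636 - 3724) = 6*sqrt(20912) = 6*(4*sqrt(1307)) = 24*sqrt(1307)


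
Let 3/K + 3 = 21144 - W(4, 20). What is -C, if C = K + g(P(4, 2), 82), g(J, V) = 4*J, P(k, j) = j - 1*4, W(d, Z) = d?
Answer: 169093/21137 ≈ 7.9999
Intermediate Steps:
K = 3/21137 (K = 3/(-3 + (21144 - 1*4)) = 3/(-3 + (21144 - 4)) = 3/(-3 + 21140) = 3/21137 ≈ 0.00014193)
P(k, j) = -4 + j (P(k, j) = j - 4 = -4 + j)
C = -169093/21137 (C = 3/21137 + 4*(-4 + 2) = 3/21137 + 4*(-2) = 3/21137 - 8 = -169093/21137 ≈ -7.9999)
-C = -1*(-169093/21137) = 169093/21137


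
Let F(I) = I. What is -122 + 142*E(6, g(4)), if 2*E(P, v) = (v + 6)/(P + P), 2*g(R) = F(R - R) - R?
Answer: -295/3 ≈ -98.333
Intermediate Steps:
g(R) = -R/2 (g(R) = ((R - R) - R)/2 = (0 - R)/2 = (-R)/2 = -R/2)
E(P, v) = (6 + v)/(4*P) (E(P, v) = ((v + 6)/(P + P))/2 = ((6 + v)/((2*P)))/2 = ((6 + v)*(1/(2*P)))/2 = ((6 + v)/(2*P))/2 = (6 + v)/(4*P))
-122 + 142*E(6, g(4)) = -122 + 142*((1/4)*(6 - 1/2*4)/6) = -122 + 142*((1/4)*(1/6)*(6 - 2)) = -122 + 142*((1/4)*(1/6)*4) = -122 + 142*(1/6) = -122 + 71/3 = -295/3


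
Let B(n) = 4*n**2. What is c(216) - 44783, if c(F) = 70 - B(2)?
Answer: -44729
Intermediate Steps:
c(F) = 54 (c(F) = 70 - 4*2**2 = 70 - 4*4 = 70 - 1*16 = 70 - 16 = 54)
c(216) - 44783 = 54 - 44783 = -44729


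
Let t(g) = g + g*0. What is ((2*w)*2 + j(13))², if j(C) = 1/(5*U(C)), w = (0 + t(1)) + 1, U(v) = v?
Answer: 271441/4225 ≈ 64.246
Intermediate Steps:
t(g) = g (t(g) = g + 0 = g)
w = 2 (w = (0 + 1) + 1 = 1 + 1 = 2)
j(C) = 1/(5*C)
((2*w)*2 + j(13))² = ((2*2)*2 + (⅕)/13)² = (4*2 + (⅕)*(1/13))² = (8 + 1/65)² = (521/65)² = 271441/4225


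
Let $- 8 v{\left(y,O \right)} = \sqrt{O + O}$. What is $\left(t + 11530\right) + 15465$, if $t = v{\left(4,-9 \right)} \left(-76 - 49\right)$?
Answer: $26995 + \frac{375 i \sqrt{2}}{8} \approx 26995.0 + 66.291 i$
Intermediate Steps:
$v{\left(y,O \right)} = - \frac{\sqrt{2} \sqrt{O}}{8}$ ($v{\left(y,O \right)} = - \frac{\sqrt{O + O}}{8} = - \frac{\sqrt{2 O}}{8} = - \frac{\sqrt{2} \sqrt{O}}{8}$)
$t = \frac{375 i \sqrt{2}}{8}$ ($t = - \frac{\sqrt{2} \sqrt{-9}}{8} \left(-76 - 49\right) = - \frac{\sqrt{2} \cdot 3 i}{8} \left(-125\right) = - \frac{3 i \sqrt{2}}{8} \left(-125\right) = \frac{375 i \sqrt{2}}{8} \approx 66.291 i$)
$\left(t + 11530\right) + 15465 = \left(\frac{375 i \sqrt{2}}{8} + 11530\right) + 15465 = \left(11530 + \frac{375 i \sqrt{2}}{8}\right) + 15465 = 26995 + \frac{375 i \sqrt{2}}{8}$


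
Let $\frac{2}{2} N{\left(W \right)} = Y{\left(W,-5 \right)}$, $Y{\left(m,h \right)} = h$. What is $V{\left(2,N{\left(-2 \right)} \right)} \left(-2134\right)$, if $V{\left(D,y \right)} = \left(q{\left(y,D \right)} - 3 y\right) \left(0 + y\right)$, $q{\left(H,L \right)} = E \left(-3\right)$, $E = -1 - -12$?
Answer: $-192060$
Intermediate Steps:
$E = 11$ ($E = -1 + 12 = 11$)
$q{\left(H,L \right)} = -33$ ($q{\left(H,L \right)} = 11 \left(-3\right) = -33$)
$N{\left(W \right)} = -5$
$V{\left(D,y \right)} = y \left(-33 - 3 y\right)$ ($V{\left(D,y \right)} = \left(-33 - 3 y\right) \left(0 + y\right) = \left(-33 - 3 y\right) y = y \left(-33 - 3 y\right)$)
$V{\left(2,N{\left(-2 \right)} \right)} \left(-2134\right) = \left(-3\right) \left(-5\right) \left(11 - 5\right) \left(-2134\right) = \left(-3\right) \left(-5\right) 6 \left(-2134\right) = 90 \left(-2134\right) = -192060$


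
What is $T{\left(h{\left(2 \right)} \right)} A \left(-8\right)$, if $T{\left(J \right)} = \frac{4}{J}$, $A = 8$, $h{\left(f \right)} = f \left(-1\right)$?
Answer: $128$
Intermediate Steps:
$h{\left(f \right)} = - f$
$T{\left(h{\left(2 \right)} \right)} A \left(-8\right) = \frac{4}{\left(-1\right) 2} \cdot 8 \left(-8\right) = \frac{4}{-2} \cdot 8 \left(-8\right) = 4 \left(- \frac{1}{2}\right) 8 \left(-8\right) = \left(-2\right) 8 \left(-8\right) = \left(-16\right) \left(-8\right) = 128$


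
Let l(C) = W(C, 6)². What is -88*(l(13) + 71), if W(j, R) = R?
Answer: -9416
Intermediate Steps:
l(C) = 36 (l(C) = 6² = 36)
-88*(l(13) + 71) = -88*(36 + 71) = -88*107 = -9416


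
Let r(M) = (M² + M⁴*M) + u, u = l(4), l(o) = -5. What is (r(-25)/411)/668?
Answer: -9765005/274548 ≈ -35.568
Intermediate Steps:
u = -5
r(M) = -5 + M² + M⁵ (r(M) = (M² + M⁴*M) - 5 = (M² + M⁵) - 5 = -5 + M² + M⁵)
(r(-25)/411)/668 = ((-5 + (-25)² + (-25)⁵)/411)/668 = ((-5 + 625 - 9765625)*(1/411))*(1/668) = -9765005*1/411*(1/668) = -9765005/411*1/668 = -9765005/274548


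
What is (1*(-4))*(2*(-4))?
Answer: 32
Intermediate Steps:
(1*(-4))*(2*(-4)) = -4*(-8) = 32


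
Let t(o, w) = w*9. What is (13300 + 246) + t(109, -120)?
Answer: 12466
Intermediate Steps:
t(o, w) = 9*w
(13300 + 246) + t(109, -120) = (13300 + 246) + 9*(-120) = 13546 - 1080 = 12466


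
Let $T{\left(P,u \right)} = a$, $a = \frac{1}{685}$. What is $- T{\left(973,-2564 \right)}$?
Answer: $- \frac{1}{685} \approx -0.0014599$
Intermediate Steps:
$a = \frac{1}{685} \approx 0.0014599$
$T{\left(P,u \right)} = \frac{1}{685}$
$- T{\left(973,-2564 \right)} = \left(-1\right) \frac{1}{685} = - \frac{1}{685}$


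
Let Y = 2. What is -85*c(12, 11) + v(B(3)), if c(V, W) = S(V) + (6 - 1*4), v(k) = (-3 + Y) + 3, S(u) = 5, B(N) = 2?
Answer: -593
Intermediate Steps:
v(k) = 2 (v(k) = (-3 + 2) + 3 = -1 + 3 = 2)
c(V, W) = 7 (c(V, W) = 5 + (6 - 1*4) = 5 + (6 - 4) = 5 + 2 = 7)
-85*c(12, 11) + v(B(3)) = -85*7 + 2 = -595 + 2 = -593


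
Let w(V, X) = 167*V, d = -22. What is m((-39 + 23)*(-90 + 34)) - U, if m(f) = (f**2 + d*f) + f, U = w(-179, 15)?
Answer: 813893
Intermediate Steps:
U = -29893 (U = 167*(-179) = -29893)
m(f) = f**2 - 21*f (m(f) = (f**2 - 22*f) + f = f**2 - 21*f)
m((-39 + 23)*(-90 + 34)) - U = ((-39 + 23)*(-90 + 34))*(-21 + (-39 + 23)*(-90 + 34)) - 1*(-29893) = (-16*(-56))*(-21 - 16*(-56)) + 29893 = 896*(-21 + 896) + 29893 = 896*875 + 29893 = 784000 + 29893 = 813893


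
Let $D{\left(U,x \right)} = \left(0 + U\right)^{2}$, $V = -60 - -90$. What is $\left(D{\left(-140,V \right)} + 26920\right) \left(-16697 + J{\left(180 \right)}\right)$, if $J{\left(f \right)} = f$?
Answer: $-768370840$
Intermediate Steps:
$V = 30$ ($V = -60 + 90 = 30$)
$D{\left(U,x \right)} = U^{2}$
$\left(D{\left(-140,V \right)} + 26920\right) \left(-16697 + J{\left(180 \right)}\right) = \left(\left(-140\right)^{2} + 26920\right) \left(-16697 + 180\right) = \left(19600 + 26920\right) \left(-16517\right) = 46520 \left(-16517\right) = -768370840$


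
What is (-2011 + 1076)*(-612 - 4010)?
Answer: 4321570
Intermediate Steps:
(-2011 + 1076)*(-612 - 4010) = -935*(-4622) = 4321570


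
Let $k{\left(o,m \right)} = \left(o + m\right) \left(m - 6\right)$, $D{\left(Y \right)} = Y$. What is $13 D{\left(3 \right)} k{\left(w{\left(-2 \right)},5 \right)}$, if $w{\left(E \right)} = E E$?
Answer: $-351$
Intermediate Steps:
$w{\left(E \right)} = E^{2}$
$k{\left(o,m \right)} = \left(-6 + m\right) \left(m + o\right)$ ($k{\left(o,m \right)} = \left(m + o\right) \left(-6 + m\right) = \left(-6 + m\right) \left(m + o\right)$)
$13 D{\left(3 \right)} k{\left(w{\left(-2 \right)},5 \right)} = 13 \cdot 3 \left(5^{2} - 30 - 6 \left(-2\right)^{2} + 5 \left(-2\right)^{2}\right) = 39 \left(25 - 30 - 24 + 5 \cdot 4\right) = 39 \left(25 - 30 - 24 + 20\right) = 39 \left(-9\right) = -351$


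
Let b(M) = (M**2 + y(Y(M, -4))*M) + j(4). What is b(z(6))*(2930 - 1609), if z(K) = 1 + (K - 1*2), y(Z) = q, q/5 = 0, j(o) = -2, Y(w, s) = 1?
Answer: 30383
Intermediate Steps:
q = 0 (q = 5*0 = 0)
y(Z) = 0
z(K) = -1 + K (z(K) = 1 + (K - 2) = 1 + (-2 + K) = -1 + K)
b(M) = -2 + M**2 (b(M) = (M**2 + 0*M) - 2 = (M**2 + 0) - 2 = M**2 - 2 = -2 + M**2)
b(z(6))*(2930 - 1609) = (-2 + (-1 + 6)**2)*(2930 - 1609) = (-2 + 5**2)*1321 = (-2 + 25)*1321 = 23*1321 = 30383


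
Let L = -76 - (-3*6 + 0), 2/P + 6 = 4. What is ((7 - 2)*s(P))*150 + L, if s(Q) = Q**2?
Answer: 692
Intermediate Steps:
P = -1 (P = 2/(-6 + 4) = 2/(-2) = 2*(-1/2) = -1)
L = -58 (L = -76 - (-18 + 0) = -76 - 1*(-18) = -76 + 18 = -58)
((7 - 2)*s(P))*150 + L = ((7 - 2)*(-1)**2)*150 - 58 = (5*1)*150 - 58 = 5*150 - 58 = 750 - 58 = 692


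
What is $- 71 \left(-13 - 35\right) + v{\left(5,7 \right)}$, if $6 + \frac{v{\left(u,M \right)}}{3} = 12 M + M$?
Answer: $3663$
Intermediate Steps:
$v{\left(u,M \right)} = -18 + 39 M$ ($v{\left(u,M \right)} = -18 + 3 \left(12 M + M\right) = -18 + 3 \cdot 13 M = -18 + 39 M$)
$- 71 \left(-13 - 35\right) + v{\left(5,7 \right)} = - 71 \left(-13 - 35\right) + \left(-18 + 39 \cdot 7\right) = \left(-71\right) \left(-48\right) + \left(-18 + 273\right) = 3408 + 255 = 3663$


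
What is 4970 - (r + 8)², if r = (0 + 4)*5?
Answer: 4186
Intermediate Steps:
r = 20 (r = 4*5 = 20)
4970 - (r + 8)² = 4970 - (20 + 8)² = 4970 - 1*28² = 4970 - 1*784 = 4970 - 784 = 4186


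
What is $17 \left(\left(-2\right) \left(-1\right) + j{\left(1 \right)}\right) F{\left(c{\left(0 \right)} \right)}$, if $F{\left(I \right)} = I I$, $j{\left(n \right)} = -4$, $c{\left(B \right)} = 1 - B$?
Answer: $-34$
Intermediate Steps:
$F{\left(I \right)} = I^{2}$
$17 \left(\left(-2\right) \left(-1\right) + j{\left(1 \right)}\right) F{\left(c{\left(0 \right)} \right)} = 17 \left(\left(-2\right) \left(-1\right) - 4\right) \left(1 - 0\right)^{2} = 17 \left(2 - 4\right) \left(1 + 0\right)^{2} = 17 \left(-2\right) 1^{2} = \left(-34\right) 1 = -34$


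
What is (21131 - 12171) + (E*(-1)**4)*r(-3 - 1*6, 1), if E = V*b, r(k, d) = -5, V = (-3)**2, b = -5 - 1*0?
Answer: 9185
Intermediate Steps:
b = -5 (b = -5 + 0 = -5)
V = 9
E = -45 (E = 9*(-5) = -45)
(21131 - 12171) + (E*(-1)**4)*r(-3 - 1*6, 1) = (21131 - 12171) - 45*(-1)**4*(-5) = 8960 - 45*1*(-5) = 8960 - 45*(-5) = 8960 + 225 = 9185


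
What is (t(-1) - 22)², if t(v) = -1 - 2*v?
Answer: 441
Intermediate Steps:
(t(-1) - 22)² = ((-1 - 2*(-1)) - 22)² = ((-1 + 2) - 22)² = (1 - 22)² = (-21)² = 441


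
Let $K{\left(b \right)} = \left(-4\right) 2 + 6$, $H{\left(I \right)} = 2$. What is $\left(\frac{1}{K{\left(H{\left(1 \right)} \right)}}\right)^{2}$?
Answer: $\frac{1}{4} \approx 0.25$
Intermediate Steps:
$K{\left(b \right)} = -2$ ($K{\left(b \right)} = -8 + 6 = -2$)
$\left(\frac{1}{K{\left(H{\left(1 \right)} \right)}}\right)^{2} = \left(\frac{1}{-2}\right)^{2} = \left(- \frac{1}{2}\right)^{2} = \frac{1}{4}$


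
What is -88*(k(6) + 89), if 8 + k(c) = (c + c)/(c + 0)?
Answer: -7304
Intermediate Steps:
k(c) = -6 (k(c) = -8 + (c + c)/(c + 0) = -8 + (2*c)/c = -8 + 2 = -6)
-88*(k(6) + 89) = -88*(-6 + 89) = -88*83 = -7304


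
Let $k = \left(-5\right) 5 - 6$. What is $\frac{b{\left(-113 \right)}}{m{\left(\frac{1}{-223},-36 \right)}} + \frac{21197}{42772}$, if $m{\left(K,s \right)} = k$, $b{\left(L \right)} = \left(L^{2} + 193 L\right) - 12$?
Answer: $\frac{12510621}{42772} \approx 292.5$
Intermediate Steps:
$b{\left(L \right)} = -12 + L^{2} + 193 L$
$k = -31$ ($k = -25 - 6 = -31$)
$m{\left(K,s \right)} = -31$
$\frac{b{\left(-113 \right)}}{m{\left(\frac{1}{-223},-36 \right)}} + \frac{21197}{42772} = \frac{-12 + \left(-113\right)^{2} + 193 \left(-113\right)}{-31} + \frac{21197}{42772} = \left(-12 + 12769 - 21809\right) \left(- \frac{1}{31}\right) + 21197 \cdot \frac{1}{42772} = \left(-9052\right) \left(- \frac{1}{31}\right) + \frac{21197}{42772} = 292 + \frac{21197}{42772} = \frac{12510621}{42772}$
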